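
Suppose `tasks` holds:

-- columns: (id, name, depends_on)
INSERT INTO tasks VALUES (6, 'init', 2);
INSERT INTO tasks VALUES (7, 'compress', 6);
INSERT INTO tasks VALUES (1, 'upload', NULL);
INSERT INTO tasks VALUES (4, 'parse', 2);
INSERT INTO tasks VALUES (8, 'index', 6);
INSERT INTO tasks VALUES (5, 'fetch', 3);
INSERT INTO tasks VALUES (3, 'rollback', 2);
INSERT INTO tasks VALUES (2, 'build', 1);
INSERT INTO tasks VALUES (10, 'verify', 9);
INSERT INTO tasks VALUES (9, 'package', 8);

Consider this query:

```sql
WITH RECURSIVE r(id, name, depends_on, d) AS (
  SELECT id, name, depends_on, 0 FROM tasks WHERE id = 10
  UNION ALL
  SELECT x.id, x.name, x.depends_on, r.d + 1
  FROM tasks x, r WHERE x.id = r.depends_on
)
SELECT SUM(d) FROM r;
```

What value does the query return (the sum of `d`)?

15

Base: id=10 (verify), depends_on=9, d 0.
Iteration 1: join on id=9 -> package (id 9, depends_on=8, d 1).
Iteration 2: join on id=8 -> index (id 8, depends_on=6, d 2).
Iteration 3: join on id=6 -> init (id 6, depends_on=2, d 3).
Iteration 4: join on id=2 -> build (id 2, depends_on=1, d 4).
Iteration 5: join on id=1 -> upload (id 1, depends_on=NULL, d 5).
Iteration 6: depends_on is NULL; no match; recursion stops.
SUM(d) = 0 + 1 + 2 + 3 + 4 + 5 = 15.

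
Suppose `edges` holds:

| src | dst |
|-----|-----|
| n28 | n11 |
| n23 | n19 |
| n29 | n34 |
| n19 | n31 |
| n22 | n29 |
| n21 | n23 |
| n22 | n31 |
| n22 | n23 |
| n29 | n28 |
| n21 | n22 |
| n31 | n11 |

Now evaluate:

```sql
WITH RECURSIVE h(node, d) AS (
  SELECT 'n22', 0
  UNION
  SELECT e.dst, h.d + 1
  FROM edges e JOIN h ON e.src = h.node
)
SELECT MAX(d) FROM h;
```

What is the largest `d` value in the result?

4

Base: (n22, d=0).
Iteration 1: edges from {n22} -> (n23, d=1), (n29, d=1), (n31, d=1).
Iteration 2: edges from {n23,n29,n31} -> (n11, d=2), (n19, d=2), (n28, d=2), (n34, d=2).
Iteration 3: edges from {n11,n19,n28,n34} -> (n11, d=3), (n31, d=3).
Iteration 4: edges from {n11,n31} -> (n11, d=4).
Iteration 5: no outgoing edges from {n11}; recursion stops.
d values: 0, 1, 1, 1, 2, 2, 2, 2, 3, 3, 4; the maximum is 4.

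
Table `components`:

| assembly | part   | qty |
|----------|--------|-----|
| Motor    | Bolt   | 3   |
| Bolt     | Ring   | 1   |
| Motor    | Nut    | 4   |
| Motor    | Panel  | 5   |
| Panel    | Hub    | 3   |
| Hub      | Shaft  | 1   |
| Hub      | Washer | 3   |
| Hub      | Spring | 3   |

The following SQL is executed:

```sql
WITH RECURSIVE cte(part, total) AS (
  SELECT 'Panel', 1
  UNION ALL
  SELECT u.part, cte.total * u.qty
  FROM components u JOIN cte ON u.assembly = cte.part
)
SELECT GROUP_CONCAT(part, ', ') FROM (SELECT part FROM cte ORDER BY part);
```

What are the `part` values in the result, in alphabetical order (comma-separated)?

Base: (Panel, total=1).
Iteration 1: components of {Panel} -> Hub = 1*3 = 3.
Iteration 2: components of {Hub} -> Shaft = 3*1 = 3, Spring = 3*3 = 9, Washer = 3*3 = 9.
Iteration 3: no further components; recursion stops.

Hub, Panel, Shaft, Spring, Washer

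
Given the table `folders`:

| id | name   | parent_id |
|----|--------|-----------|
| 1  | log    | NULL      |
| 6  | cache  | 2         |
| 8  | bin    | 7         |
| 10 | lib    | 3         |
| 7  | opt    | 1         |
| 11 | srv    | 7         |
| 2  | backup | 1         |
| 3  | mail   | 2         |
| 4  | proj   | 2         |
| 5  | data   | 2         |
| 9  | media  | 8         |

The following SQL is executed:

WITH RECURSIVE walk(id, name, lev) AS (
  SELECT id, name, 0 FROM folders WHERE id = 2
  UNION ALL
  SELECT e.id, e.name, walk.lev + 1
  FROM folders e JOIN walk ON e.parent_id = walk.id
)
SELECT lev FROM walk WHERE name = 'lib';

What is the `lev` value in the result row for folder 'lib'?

2

Base: id=2 (backup) at lev 0.
Iteration 1: rows with parent_id in {2} -> mail (id 3, lev 1), proj (id 4, lev 1), data (id 5, lev 1), cache (id 6, lev 1).
Iteration 2: rows with parent_id in {3,4,5,6} -> lib (id 10, lev 2).
Iteration 3: no rows with parent_id in {10}; recursion stops.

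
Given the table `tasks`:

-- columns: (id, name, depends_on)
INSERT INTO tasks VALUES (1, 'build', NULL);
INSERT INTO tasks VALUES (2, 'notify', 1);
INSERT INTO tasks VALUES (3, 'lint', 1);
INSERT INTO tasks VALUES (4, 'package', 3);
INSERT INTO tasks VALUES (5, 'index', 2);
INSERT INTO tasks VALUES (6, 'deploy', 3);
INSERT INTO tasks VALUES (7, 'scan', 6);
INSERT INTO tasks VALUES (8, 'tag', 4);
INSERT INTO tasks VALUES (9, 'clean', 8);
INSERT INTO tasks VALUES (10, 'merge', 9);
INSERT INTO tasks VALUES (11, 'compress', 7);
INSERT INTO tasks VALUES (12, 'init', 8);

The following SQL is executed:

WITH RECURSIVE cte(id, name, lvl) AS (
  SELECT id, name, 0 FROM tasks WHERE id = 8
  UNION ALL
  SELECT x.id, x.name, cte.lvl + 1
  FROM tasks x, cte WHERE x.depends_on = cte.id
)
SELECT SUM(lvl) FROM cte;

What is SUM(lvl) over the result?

4

Base: id=8 (tag) at lvl 0.
Iteration 1: rows with depends_on in {8} -> clean (id 9, lvl 1), init (id 12, lvl 1).
Iteration 2: rows with depends_on in {9,12} -> merge (id 10, lvl 2).
Iteration 3: no rows with depends_on in {10}; recursion stops.
SUM(lvl) = 0 + 1 + 1 + 2 = 4.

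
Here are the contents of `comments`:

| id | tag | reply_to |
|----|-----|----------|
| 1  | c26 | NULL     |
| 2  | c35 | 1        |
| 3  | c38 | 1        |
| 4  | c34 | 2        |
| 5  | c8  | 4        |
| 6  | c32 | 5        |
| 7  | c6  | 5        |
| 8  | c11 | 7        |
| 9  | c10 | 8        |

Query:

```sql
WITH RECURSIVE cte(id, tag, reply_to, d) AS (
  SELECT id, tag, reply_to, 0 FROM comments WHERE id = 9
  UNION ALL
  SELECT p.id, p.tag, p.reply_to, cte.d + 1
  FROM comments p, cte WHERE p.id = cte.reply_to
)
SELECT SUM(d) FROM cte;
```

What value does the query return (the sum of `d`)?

21

Base: id=9 (c10), reply_to=8, d 0.
Iteration 1: join on id=8 -> c11 (id 8, reply_to=7, d 1).
Iteration 2: join on id=7 -> c6 (id 7, reply_to=5, d 2).
Iteration 3: join on id=5 -> c8 (id 5, reply_to=4, d 3).
Iteration 4: join on id=4 -> c34 (id 4, reply_to=2, d 4).
Iteration 5: join on id=2 -> c35 (id 2, reply_to=1, d 5).
Iteration 6: join on id=1 -> c26 (id 1, reply_to=NULL, d 6).
Iteration 7: reply_to is NULL; no match; recursion stops.
SUM(d) = 0 + 1 + 2 + 3 + 4 + 5 + 6 = 21.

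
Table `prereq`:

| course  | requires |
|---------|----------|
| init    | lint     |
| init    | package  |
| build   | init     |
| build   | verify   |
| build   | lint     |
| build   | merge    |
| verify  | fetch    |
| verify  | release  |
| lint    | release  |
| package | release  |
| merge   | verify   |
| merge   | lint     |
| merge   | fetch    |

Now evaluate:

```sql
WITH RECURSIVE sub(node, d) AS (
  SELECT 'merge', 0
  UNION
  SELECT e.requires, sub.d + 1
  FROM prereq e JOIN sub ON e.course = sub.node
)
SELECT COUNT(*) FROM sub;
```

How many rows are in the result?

Base: (merge, d=0).
Iteration 1: edges from {merge} -> (fetch, d=1), (lint, d=1), (verify, d=1).
Iteration 2: edges from {fetch,lint,verify} -> (fetch, d=2), (release, d=2). [UNION drops 1 duplicate row(s)]
Iteration 3: no outgoing edges from {fetch,release}; recursion stops.
Total rows emitted: 6.

6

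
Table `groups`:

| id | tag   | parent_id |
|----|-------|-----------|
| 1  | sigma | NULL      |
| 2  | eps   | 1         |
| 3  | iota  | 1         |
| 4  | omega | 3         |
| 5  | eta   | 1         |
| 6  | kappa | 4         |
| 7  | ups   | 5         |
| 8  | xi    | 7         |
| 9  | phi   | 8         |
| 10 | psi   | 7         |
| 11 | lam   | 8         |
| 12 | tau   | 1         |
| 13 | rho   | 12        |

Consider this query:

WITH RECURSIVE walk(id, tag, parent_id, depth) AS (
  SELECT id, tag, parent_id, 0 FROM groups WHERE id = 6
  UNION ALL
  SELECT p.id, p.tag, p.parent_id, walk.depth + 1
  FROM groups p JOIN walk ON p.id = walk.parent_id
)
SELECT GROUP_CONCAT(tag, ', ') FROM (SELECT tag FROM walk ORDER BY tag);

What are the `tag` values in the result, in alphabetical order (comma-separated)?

iota, kappa, omega, sigma

Base: id=6 (kappa), parent_id=4, depth 0.
Iteration 1: join on id=4 -> omega (id 4, parent_id=3, depth 1).
Iteration 2: join on id=3 -> iota (id 3, parent_id=1, depth 2).
Iteration 3: join on id=1 -> sigma (id 1, parent_id=NULL, depth 3).
Iteration 4: parent_id is NULL; no match; recursion stops.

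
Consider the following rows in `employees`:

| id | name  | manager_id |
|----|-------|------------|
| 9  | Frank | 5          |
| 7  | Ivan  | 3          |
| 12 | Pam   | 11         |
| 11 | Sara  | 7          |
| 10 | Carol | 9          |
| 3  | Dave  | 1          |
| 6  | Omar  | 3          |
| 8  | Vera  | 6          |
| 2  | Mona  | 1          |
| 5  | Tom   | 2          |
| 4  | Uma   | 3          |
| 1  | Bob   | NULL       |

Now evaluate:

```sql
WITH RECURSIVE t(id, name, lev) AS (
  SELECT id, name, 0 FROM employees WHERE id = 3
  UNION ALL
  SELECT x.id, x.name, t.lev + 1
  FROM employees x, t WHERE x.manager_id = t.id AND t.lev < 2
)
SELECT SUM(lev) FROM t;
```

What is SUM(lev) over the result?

Base: id=3 (Dave) at lev 0.
Iteration 1: rows with manager_id in {3} -> Uma (id 4, lev 1), Omar (id 6, lev 1), Ivan (id 7, lev 1).
Iteration 2: rows with manager_id in {4,6,7} -> Vera (id 8, lev 2), Sara (id 11, lev 2).
Iteration 3: lev < 2 fails for all current rows; recursion stops.
SUM(lev) = 0 + 1 + 1 + 1 + 2 + 2 = 7.

7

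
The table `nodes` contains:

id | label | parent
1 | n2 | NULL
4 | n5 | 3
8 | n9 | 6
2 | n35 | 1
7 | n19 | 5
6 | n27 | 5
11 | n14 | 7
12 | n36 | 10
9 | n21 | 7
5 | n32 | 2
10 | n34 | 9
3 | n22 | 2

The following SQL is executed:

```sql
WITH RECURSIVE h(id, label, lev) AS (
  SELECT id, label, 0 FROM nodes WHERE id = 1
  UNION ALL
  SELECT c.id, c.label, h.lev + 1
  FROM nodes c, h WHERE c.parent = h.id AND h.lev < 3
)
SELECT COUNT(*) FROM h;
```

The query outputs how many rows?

Base: id=1 (n2) at lev 0.
Iteration 1: rows with parent in {1} -> n35 (id 2, lev 1).
Iteration 2: rows with parent in {2} -> n22 (id 3, lev 2), n32 (id 5, lev 2).
Iteration 3: rows with parent in {3,5} -> n5 (id 4, lev 3), n27 (id 6, lev 3), n19 (id 7, lev 3).
Iteration 4: lev < 3 fails for all current rows; recursion stops.
Total rows emitted: 7.

7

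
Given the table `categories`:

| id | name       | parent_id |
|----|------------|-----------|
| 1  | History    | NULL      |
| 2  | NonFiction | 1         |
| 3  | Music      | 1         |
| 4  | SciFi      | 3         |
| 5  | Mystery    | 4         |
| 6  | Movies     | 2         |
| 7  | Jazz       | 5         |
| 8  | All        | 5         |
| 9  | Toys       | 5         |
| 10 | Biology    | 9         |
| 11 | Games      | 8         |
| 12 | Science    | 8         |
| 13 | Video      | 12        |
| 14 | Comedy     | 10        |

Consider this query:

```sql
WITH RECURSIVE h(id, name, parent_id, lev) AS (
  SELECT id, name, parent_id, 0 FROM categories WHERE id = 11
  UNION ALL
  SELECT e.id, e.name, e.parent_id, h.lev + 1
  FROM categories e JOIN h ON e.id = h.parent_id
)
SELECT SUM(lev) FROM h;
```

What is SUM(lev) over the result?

Base: id=11 (Games), parent_id=8, lev 0.
Iteration 1: join on id=8 -> All (id 8, parent_id=5, lev 1).
Iteration 2: join on id=5 -> Mystery (id 5, parent_id=4, lev 2).
Iteration 3: join on id=4 -> SciFi (id 4, parent_id=3, lev 3).
Iteration 4: join on id=3 -> Music (id 3, parent_id=1, lev 4).
Iteration 5: join on id=1 -> History (id 1, parent_id=NULL, lev 5).
Iteration 6: parent_id is NULL; no match; recursion stops.
SUM(lev) = 0 + 1 + 2 + 3 + 4 + 5 = 15.

15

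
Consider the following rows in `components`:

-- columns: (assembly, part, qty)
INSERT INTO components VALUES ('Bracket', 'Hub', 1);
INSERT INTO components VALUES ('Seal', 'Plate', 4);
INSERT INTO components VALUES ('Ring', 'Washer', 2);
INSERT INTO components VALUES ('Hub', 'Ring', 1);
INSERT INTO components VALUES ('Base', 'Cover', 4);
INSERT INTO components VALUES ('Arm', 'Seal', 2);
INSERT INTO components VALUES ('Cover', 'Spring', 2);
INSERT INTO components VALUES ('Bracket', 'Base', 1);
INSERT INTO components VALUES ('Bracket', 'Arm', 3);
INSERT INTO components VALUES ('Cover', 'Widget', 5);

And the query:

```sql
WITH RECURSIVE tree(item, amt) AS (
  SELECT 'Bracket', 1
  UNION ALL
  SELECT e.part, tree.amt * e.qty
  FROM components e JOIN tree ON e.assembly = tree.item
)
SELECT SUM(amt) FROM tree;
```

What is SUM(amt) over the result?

71

Base: (Bracket, amt=1).
Iteration 1: components of {Bracket} -> Arm = 1*3 = 3, Base = 1*1 = 1, Hub = 1*1 = 1.
Iteration 2: components of {Arm,Base,Hub} -> Cover = 1*4 = 4, Ring = 1*1 = 1, Seal = 3*2 = 6.
Iteration 3: components of {Cover,Ring,Seal} -> Plate = 6*4 = 24, Spring = 4*2 = 8, Washer = 1*2 = 2, Widget = 4*5 = 20.
Iteration 4: no further components; recursion stops.
SUM(amt) = 1 + 1 + 1 + 3 + 1 + 4 + 6 + 2 + 20 + 8 + 24 = 71.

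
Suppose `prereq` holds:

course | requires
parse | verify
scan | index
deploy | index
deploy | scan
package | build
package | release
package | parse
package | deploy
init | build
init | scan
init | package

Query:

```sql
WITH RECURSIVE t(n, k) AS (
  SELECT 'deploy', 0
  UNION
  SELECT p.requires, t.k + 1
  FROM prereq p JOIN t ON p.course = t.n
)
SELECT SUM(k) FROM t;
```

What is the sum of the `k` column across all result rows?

4

Base: (deploy, k=0).
Iteration 1: edges from {deploy} -> (index, k=1), (scan, k=1).
Iteration 2: edges from {index,scan} -> (index, k=2).
Iteration 3: no outgoing edges from {index}; recursion stops.
SUM(k) = 0 + 1 + 1 + 2 = 4.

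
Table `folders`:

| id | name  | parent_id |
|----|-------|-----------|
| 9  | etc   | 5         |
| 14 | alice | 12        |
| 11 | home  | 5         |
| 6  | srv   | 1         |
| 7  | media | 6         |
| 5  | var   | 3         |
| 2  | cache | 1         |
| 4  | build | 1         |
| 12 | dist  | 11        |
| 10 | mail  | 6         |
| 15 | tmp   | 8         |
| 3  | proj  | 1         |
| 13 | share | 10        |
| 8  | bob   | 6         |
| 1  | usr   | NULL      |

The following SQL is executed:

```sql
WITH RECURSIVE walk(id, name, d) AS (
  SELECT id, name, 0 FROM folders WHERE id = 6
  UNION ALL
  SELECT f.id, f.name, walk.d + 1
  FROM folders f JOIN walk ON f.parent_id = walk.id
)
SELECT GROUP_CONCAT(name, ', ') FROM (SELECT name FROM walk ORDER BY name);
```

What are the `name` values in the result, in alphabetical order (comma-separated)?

Base: id=6 (srv) at d 0.
Iteration 1: rows with parent_id in {6} -> media (id 7, d 1), bob (id 8, d 1), mail (id 10, d 1).
Iteration 2: rows with parent_id in {7,8,10} -> share (id 13, d 2), tmp (id 15, d 2).
Iteration 3: no rows with parent_id in {13,15}; recursion stops.

bob, mail, media, share, srv, tmp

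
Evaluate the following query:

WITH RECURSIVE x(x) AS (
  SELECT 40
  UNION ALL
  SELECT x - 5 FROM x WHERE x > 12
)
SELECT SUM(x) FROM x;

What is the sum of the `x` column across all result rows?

Base: x=40.
Iteration 1: 40 > 12 holds -> x = 40 - 5 = 35.
Iteration 2: 35 > 12 holds -> x = 35 - 5 = 30.
Iteration 3: 30 > 12 holds -> x = 30 - 5 = 25.
Iteration 4: 25 > 12 holds -> x = 25 - 5 = 20.
Iteration 5: 20 > 12 holds -> x = 20 - 5 = 15.
Iteration 6: 15 > 12 holds -> x = 15 - 5 = 10.
Iteration 7: 10 > 12 fails; recursion stops.
SUM(x) = 40 + 35 + 30 + 25 + 20 + 15 + 10 = 175.

175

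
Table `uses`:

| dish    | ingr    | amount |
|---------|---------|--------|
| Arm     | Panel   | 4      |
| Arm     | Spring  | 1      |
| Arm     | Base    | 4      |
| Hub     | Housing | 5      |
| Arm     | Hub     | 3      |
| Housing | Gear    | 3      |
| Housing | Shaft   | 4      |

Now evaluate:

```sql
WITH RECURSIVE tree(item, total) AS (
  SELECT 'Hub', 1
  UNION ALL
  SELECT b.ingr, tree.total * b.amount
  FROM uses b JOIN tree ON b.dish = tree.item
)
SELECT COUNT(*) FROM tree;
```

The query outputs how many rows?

Base: (Hub, total=1).
Iteration 1: components of {Hub} -> Housing = 1*5 = 5.
Iteration 2: components of {Housing} -> Gear = 5*3 = 15, Shaft = 5*4 = 20.
Iteration 3: no further components; recursion stops.
Total rows emitted: 4.

4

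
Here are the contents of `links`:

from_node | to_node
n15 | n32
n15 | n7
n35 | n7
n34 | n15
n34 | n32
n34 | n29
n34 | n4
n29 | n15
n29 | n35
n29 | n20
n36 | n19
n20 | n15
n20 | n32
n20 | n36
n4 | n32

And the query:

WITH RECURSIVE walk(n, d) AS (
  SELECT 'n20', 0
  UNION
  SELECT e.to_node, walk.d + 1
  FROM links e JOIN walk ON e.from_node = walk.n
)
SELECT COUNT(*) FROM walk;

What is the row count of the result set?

Base: (n20, d=0).
Iteration 1: edges from {n20} -> (n15, d=1), (n32, d=1), (n36, d=1).
Iteration 2: edges from {n15,n32,n36} -> (n19, d=2), (n32, d=2), (n7, d=2).
Iteration 3: no outgoing edges from {n19,n32,n7}; recursion stops.
Total rows emitted: 7.

7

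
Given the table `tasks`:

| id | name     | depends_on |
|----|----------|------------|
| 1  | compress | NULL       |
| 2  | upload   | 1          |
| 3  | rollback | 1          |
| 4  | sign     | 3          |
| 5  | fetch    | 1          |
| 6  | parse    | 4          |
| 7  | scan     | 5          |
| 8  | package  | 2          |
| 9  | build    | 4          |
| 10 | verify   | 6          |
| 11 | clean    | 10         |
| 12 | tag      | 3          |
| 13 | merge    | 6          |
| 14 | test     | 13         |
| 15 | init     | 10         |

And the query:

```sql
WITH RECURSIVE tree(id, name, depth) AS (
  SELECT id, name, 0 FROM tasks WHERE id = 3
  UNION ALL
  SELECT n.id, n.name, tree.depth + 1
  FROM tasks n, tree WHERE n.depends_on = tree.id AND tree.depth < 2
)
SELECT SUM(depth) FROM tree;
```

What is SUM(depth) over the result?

Base: id=3 (rollback) at depth 0.
Iteration 1: rows with depends_on in {3} -> sign (id 4, depth 1), tag (id 12, depth 1).
Iteration 2: rows with depends_on in {4,12} -> parse (id 6, depth 2), build (id 9, depth 2).
Iteration 3: depth < 2 fails for all current rows; recursion stops.
SUM(depth) = 0 + 1 + 1 + 2 + 2 = 6.

6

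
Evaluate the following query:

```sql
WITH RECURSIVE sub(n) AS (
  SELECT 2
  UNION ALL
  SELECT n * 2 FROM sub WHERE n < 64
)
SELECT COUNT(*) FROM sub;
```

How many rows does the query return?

6

Base: n=2.
Iteration 1: 2 < 64 holds -> n = 2 * 2 = 4.
Iteration 2: 4 < 64 holds -> n = 4 * 2 = 8.
Iteration 3: 8 < 64 holds -> n = 8 * 2 = 16.
Iteration 4: 16 < 64 holds -> n = 16 * 2 = 32.
Iteration 5: 32 < 64 holds -> n = 32 * 2 = 64.
Iteration 6: 64 < 64 fails; recursion stops.
Total rows emitted: 6.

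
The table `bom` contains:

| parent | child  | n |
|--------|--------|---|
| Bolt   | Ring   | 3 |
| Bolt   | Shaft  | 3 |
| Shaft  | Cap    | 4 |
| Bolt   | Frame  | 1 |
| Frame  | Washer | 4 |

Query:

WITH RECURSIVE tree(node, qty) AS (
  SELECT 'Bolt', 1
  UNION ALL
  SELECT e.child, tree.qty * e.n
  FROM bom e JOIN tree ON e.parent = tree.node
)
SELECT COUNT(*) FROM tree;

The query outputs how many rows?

Base: (Bolt, qty=1).
Iteration 1: components of {Bolt} -> Frame = 1*1 = 1, Ring = 1*3 = 3, Shaft = 1*3 = 3.
Iteration 2: components of {Frame,Ring,Shaft} -> Cap = 3*4 = 12, Washer = 1*4 = 4.
Iteration 3: no further components; recursion stops.
Total rows emitted: 6.

6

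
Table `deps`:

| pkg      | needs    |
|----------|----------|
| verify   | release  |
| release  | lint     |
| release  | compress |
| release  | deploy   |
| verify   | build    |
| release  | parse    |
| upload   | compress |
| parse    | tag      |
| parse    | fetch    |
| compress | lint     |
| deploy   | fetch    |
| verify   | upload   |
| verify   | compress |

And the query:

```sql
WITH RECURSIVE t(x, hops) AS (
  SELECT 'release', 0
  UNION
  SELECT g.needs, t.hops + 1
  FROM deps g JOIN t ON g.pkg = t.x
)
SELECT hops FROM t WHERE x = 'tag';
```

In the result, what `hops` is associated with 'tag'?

Base: (release, hops=0).
Iteration 1: edges from {release} -> (compress, hops=1), (deploy, hops=1), (lint, hops=1), (parse, hops=1).
Iteration 2: edges from {compress,deploy,lint,parse} -> (fetch, hops=2), (lint, hops=2), (tag, hops=2). [UNION drops 1 duplicate row(s)]
Iteration 3: no outgoing edges from {fetch,lint,tag}; recursion stops.

2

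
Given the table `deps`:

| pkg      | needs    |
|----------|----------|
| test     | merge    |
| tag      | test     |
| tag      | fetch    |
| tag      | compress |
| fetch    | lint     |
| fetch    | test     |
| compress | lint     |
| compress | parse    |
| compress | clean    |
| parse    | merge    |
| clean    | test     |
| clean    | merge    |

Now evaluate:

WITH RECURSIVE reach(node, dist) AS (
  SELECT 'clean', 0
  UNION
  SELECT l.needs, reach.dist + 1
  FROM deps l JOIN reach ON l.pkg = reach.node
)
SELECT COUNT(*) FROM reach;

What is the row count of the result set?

Base: (clean, dist=0).
Iteration 1: edges from {clean} -> (merge, dist=1), (test, dist=1).
Iteration 2: edges from {merge,test} -> (merge, dist=2).
Iteration 3: no outgoing edges from {merge}; recursion stops.
Total rows emitted: 4.

4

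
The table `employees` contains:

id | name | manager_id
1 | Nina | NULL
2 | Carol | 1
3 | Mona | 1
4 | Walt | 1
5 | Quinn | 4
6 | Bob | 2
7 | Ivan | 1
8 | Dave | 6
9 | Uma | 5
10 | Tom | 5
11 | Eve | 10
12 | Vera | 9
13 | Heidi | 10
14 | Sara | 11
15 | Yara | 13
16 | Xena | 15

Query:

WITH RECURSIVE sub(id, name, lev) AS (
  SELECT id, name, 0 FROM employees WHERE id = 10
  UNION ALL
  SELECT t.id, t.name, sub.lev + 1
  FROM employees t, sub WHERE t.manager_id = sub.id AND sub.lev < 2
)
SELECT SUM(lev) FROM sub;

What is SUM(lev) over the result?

6

Base: id=10 (Tom) at lev 0.
Iteration 1: rows with manager_id in {10} -> Eve (id 11, lev 1), Heidi (id 13, lev 1).
Iteration 2: rows with manager_id in {11,13} -> Sara (id 14, lev 2), Yara (id 15, lev 2).
Iteration 3: lev < 2 fails for all current rows; recursion stops.
SUM(lev) = 0 + 1 + 1 + 2 + 2 = 6.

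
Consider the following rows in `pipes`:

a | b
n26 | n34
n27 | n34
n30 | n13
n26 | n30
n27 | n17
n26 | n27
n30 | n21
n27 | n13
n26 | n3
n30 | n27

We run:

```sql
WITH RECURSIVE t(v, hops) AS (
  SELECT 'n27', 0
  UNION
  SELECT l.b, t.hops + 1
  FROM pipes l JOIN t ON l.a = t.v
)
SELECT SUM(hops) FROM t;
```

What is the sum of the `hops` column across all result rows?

Base: (n27, hops=0).
Iteration 1: edges from {n27} -> (n13, hops=1), (n17, hops=1), (n34, hops=1).
Iteration 2: no outgoing edges from {n13,n17,n34}; recursion stops.
SUM(hops) = 0 + 1 + 1 + 1 = 3.

3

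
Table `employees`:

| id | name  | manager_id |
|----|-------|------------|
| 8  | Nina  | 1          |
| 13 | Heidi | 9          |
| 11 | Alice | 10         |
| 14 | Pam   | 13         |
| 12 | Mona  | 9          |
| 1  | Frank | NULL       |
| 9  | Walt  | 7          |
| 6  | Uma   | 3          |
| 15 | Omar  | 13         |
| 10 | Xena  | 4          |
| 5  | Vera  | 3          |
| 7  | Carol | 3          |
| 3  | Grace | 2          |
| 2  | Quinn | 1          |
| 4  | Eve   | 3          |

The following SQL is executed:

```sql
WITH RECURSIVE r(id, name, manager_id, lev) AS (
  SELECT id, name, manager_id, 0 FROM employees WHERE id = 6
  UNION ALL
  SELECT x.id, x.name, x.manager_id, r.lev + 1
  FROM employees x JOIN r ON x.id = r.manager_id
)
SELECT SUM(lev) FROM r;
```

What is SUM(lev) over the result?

6

Base: id=6 (Uma), manager_id=3, lev 0.
Iteration 1: join on id=3 -> Grace (id 3, manager_id=2, lev 1).
Iteration 2: join on id=2 -> Quinn (id 2, manager_id=1, lev 2).
Iteration 3: join on id=1 -> Frank (id 1, manager_id=NULL, lev 3).
Iteration 4: manager_id is NULL; no match; recursion stops.
SUM(lev) = 0 + 1 + 2 + 3 = 6.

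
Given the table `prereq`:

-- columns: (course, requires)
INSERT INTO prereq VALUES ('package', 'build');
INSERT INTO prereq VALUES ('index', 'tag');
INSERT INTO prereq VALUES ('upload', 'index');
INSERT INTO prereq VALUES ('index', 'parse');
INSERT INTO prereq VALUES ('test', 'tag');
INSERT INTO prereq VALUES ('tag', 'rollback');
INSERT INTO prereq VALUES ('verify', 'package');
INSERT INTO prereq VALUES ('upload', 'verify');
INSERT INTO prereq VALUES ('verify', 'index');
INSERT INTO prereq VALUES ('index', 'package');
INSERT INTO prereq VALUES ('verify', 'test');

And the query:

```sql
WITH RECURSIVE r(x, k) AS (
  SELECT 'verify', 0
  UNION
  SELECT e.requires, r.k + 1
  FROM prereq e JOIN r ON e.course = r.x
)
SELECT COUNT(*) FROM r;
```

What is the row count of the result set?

10

Base: (verify, k=0).
Iteration 1: edges from {verify} -> (index, k=1), (package, k=1), (test, k=1).
Iteration 2: edges from {index,package,test} -> (build, k=2), (package, k=2), (parse, k=2), (tag, k=2). [UNION drops 1 duplicate row(s)]
Iteration 3: edges from {build,package,parse,tag} -> (build, k=3), (rollback, k=3).
Iteration 4: no outgoing edges from {build,rollback}; recursion stops.
Total rows emitted: 10.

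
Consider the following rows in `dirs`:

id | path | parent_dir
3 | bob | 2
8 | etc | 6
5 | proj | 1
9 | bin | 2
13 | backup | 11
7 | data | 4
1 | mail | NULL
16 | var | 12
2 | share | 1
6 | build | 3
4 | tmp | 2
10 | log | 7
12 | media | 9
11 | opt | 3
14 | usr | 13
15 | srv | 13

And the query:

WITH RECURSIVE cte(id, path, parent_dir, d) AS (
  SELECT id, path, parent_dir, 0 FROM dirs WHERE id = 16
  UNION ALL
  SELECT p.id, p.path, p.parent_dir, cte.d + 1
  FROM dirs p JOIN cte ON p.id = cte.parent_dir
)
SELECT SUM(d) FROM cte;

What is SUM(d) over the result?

10

Base: id=16 (var), parent_dir=12, d 0.
Iteration 1: join on id=12 -> media (id 12, parent_dir=9, d 1).
Iteration 2: join on id=9 -> bin (id 9, parent_dir=2, d 2).
Iteration 3: join on id=2 -> share (id 2, parent_dir=1, d 3).
Iteration 4: join on id=1 -> mail (id 1, parent_dir=NULL, d 4).
Iteration 5: parent_dir is NULL; no match; recursion stops.
SUM(d) = 0 + 1 + 2 + 3 + 4 = 10.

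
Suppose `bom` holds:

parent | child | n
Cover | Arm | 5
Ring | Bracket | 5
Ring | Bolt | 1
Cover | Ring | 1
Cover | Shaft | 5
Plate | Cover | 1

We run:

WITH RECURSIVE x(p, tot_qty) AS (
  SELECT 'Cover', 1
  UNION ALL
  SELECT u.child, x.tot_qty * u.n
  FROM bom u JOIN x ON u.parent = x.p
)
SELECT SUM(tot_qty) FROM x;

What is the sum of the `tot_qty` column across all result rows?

18

Base: (Cover, tot_qty=1).
Iteration 1: components of {Cover} -> Arm = 1*5 = 5, Ring = 1*1 = 1, Shaft = 1*5 = 5.
Iteration 2: components of {Arm,Ring,Shaft} -> Bolt = 1*1 = 1, Bracket = 1*5 = 5.
Iteration 3: no further components; recursion stops.
SUM(tot_qty) = 1 + 5 + 1 + 5 + 5 + 1 = 18.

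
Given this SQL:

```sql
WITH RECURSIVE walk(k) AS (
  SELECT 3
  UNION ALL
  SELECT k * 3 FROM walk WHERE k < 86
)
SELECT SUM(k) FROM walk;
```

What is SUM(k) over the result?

Base: k=3.
Iteration 1: 3 < 86 holds -> k = 3 * 3 = 9.
Iteration 2: 9 < 86 holds -> k = 9 * 3 = 27.
Iteration 3: 27 < 86 holds -> k = 27 * 3 = 81.
Iteration 4: 81 < 86 holds -> k = 81 * 3 = 243.
Iteration 5: 243 < 86 fails; recursion stops.
SUM(k) = 3 + 9 + 27 + 81 + 243 = 363.

363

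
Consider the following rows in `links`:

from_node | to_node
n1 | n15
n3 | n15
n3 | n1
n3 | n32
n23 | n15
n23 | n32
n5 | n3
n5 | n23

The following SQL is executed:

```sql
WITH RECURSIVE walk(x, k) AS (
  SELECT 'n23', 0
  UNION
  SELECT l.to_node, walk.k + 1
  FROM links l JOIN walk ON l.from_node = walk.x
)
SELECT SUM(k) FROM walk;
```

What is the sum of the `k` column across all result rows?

Base: (n23, k=0).
Iteration 1: edges from {n23} -> (n15, k=1), (n32, k=1).
Iteration 2: no outgoing edges from {n15,n32}; recursion stops.
SUM(k) = 0 + 1 + 1 = 2.

2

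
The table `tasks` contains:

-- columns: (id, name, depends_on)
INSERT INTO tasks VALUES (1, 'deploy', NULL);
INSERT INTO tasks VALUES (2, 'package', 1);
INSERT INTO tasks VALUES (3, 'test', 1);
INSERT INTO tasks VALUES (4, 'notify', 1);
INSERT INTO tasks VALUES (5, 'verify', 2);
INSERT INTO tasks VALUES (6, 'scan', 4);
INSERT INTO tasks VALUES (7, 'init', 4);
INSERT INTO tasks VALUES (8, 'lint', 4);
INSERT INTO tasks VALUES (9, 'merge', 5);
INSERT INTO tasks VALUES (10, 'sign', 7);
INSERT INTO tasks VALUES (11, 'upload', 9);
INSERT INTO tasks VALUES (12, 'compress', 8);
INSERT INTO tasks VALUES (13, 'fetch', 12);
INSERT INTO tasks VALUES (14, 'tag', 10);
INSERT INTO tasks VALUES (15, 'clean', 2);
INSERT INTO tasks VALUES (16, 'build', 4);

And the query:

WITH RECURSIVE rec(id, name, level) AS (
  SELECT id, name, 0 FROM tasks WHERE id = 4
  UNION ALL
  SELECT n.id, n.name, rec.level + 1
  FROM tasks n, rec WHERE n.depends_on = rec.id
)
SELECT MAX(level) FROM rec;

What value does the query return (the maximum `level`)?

Base: id=4 (notify) at level 0.
Iteration 1: rows with depends_on in {4} -> scan (id 6, level 1), init (id 7, level 1), lint (id 8, level 1), build (id 16, level 1).
Iteration 2: rows with depends_on in {6,7,8,16} -> sign (id 10, level 2), compress (id 12, level 2).
Iteration 3: rows with depends_on in {10,12} -> fetch (id 13, level 3), tag (id 14, level 3).
Iteration 4: no rows with depends_on in {13,14}; recursion stops.
level values: 0, 1, 1, 1, 1, 2, 2, 3, 3; the maximum is 3.

3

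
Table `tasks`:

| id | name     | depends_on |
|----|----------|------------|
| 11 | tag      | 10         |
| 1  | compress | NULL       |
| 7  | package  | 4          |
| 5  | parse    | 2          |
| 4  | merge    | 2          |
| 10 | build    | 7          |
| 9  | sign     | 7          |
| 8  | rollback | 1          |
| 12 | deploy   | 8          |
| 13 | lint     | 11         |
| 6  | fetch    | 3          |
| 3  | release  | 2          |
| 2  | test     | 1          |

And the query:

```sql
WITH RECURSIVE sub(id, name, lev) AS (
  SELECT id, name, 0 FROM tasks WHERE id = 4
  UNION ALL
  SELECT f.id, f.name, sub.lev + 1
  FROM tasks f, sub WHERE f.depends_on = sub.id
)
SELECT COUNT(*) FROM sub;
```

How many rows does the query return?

6

Base: id=4 (merge) at lev 0.
Iteration 1: rows with depends_on in {4} -> package (id 7, lev 1).
Iteration 2: rows with depends_on in {7} -> sign (id 9, lev 2), build (id 10, lev 2).
Iteration 3: rows with depends_on in {9,10} -> tag (id 11, lev 3).
Iteration 4: rows with depends_on in {11} -> lint (id 13, lev 4).
Iteration 5: no rows with depends_on in {13}; recursion stops.
Total rows emitted: 6.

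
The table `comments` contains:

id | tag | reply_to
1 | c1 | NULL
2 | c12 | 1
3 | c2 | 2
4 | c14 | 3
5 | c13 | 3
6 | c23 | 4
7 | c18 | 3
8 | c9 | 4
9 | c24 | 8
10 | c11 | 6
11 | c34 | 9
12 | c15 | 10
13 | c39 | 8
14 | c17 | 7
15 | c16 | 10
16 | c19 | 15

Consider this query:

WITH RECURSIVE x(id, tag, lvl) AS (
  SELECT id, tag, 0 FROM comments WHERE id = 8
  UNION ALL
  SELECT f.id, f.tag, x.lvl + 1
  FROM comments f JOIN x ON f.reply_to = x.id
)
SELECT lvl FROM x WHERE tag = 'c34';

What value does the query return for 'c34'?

2

Base: id=8 (c9) at lvl 0.
Iteration 1: rows with reply_to in {8} -> c24 (id 9, lvl 1), c39 (id 13, lvl 1).
Iteration 2: rows with reply_to in {9,13} -> c34 (id 11, lvl 2).
Iteration 3: no rows with reply_to in {11}; recursion stops.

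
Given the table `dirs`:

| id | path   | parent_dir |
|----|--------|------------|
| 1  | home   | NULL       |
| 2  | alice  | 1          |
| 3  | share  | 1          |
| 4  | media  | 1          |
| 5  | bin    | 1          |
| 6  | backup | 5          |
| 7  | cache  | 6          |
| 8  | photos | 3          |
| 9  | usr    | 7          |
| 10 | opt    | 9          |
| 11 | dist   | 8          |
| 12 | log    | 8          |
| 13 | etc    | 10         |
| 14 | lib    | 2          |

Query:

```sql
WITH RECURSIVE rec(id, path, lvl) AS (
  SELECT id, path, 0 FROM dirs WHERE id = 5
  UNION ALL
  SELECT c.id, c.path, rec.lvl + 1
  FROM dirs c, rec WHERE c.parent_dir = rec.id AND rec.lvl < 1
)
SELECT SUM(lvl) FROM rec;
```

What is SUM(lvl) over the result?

1

Base: id=5 (bin) at lvl 0.
Iteration 1: rows with parent_dir in {5} -> backup (id 6, lvl 1).
Iteration 2: lvl < 1 fails for all current rows; recursion stops.
SUM(lvl) = 0 + 1 = 1.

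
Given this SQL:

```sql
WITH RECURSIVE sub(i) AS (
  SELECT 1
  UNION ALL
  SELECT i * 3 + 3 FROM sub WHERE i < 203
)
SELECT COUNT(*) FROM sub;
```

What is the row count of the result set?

6

Base: i=1.
Iteration 1: 1 < 203 holds -> i = 1 * 3 + 3 = 6.
Iteration 2: 6 < 203 holds -> i = 6 * 3 + 3 = 21.
Iteration 3: 21 < 203 holds -> i = 21 * 3 + 3 = 66.
Iteration 4: 66 < 203 holds -> i = 66 * 3 + 3 = 201.
Iteration 5: 201 < 203 holds -> i = 201 * 3 + 3 = 606.
Iteration 6: 606 < 203 fails; recursion stops.
Total rows emitted: 6.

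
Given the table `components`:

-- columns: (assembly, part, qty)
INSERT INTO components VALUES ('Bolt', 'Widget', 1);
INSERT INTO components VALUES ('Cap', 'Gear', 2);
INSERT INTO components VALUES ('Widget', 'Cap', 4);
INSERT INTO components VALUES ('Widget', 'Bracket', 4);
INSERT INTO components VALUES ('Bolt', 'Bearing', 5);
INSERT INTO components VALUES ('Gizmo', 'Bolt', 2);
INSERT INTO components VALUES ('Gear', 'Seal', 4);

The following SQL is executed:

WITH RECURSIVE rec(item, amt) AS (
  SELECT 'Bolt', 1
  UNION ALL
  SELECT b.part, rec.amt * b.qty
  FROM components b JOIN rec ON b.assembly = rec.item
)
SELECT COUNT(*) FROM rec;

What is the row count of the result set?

Base: (Bolt, amt=1).
Iteration 1: components of {Bolt} -> Bearing = 1*5 = 5, Widget = 1*1 = 1.
Iteration 2: components of {Bearing,Widget} -> Bracket = 1*4 = 4, Cap = 1*4 = 4.
Iteration 3: components of {Bracket,Cap} -> Gear = 4*2 = 8.
Iteration 4: components of {Gear} -> Seal = 8*4 = 32.
Iteration 5: no further components; recursion stops.
Total rows emitted: 7.

7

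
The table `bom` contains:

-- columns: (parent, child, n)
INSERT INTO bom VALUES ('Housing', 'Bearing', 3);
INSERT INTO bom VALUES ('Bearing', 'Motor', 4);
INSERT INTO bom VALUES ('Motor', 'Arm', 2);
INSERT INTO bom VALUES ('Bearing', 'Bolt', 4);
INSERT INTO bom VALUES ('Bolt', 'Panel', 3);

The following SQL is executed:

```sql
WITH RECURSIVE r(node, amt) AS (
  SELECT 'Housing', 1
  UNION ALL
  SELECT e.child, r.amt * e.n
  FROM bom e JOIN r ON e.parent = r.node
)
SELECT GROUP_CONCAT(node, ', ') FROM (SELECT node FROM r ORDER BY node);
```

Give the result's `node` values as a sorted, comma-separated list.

Base: (Housing, amt=1).
Iteration 1: components of {Housing} -> Bearing = 1*3 = 3.
Iteration 2: components of {Bearing} -> Bolt = 3*4 = 12, Motor = 3*4 = 12.
Iteration 3: components of {Bolt,Motor} -> Arm = 12*2 = 24, Panel = 12*3 = 36.
Iteration 4: no further components; recursion stops.

Arm, Bearing, Bolt, Housing, Motor, Panel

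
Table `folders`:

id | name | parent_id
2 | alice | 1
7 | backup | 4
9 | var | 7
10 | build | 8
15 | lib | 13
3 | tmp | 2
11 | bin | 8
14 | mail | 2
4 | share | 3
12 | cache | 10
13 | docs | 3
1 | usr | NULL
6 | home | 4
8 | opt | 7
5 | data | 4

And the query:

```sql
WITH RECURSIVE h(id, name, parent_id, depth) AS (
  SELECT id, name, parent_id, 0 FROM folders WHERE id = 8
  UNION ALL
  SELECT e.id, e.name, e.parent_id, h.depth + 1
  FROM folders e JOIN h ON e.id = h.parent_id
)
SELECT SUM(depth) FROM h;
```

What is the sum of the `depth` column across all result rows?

15

Base: id=8 (opt), parent_id=7, depth 0.
Iteration 1: join on id=7 -> backup (id 7, parent_id=4, depth 1).
Iteration 2: join on id=4 -> share (id 4, parent_id=3, depth 2).
Iteration 3: join on id=3 -> tmp (id 3, parent_id=2, depth 3).
Iteration 4: join on id=2 -> alice (id 2, parent_id=1, depth 4).
Iteration 5: join on id=1 -> usr (id 1, parent_id=NULL, depth 5).
Iteration 6: parent_id is NULL; no match; recursion stops.
SUM(depth) = 0 + 1 + 2 + 3 + 4 + 5 = 15.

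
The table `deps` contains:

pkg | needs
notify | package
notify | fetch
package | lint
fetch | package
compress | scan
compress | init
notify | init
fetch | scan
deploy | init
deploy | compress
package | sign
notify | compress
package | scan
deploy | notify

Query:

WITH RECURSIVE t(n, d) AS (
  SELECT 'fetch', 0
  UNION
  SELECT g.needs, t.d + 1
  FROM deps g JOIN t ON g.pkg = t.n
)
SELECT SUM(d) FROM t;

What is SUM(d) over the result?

Base: (fetch, d=0).
Iteration 1: edges from {fetch} -> (package, d=1), (scan, d=1).
Iteration 2: edges from {package,scan} -> (lint, d=2), (scan, d=2), (sign, d=2).
Iteration 3: no outgoing edges from {lint,scan,sign}; recursion stops.
SUM(d) = 0 + 1 + 1 + 2 + 2 + 2 = 8.

8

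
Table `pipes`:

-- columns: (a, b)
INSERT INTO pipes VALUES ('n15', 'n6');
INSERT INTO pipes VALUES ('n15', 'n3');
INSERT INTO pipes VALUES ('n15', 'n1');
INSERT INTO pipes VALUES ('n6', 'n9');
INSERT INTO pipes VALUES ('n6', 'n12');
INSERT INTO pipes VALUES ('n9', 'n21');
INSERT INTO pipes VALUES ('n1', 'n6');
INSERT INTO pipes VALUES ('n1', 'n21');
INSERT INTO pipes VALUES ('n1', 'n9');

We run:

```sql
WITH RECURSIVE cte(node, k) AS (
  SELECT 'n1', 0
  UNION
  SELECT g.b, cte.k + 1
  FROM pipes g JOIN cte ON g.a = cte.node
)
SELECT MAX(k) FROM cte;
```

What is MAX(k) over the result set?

3

Base: (n1, k=0).
Iteration 1: edges from {n1} -> (n21, k=1), (n6, k=1), (n9, k=1).
Iteration 2: edges from {n21,n6,n9} -> (n12, k=2), (n21, k=2), (n9, k=2).
Iteration 3: edges from {n12,n21,n9} -> (n21, k=3).
Iteration 4: no outgoing edges from {n21}; recursion stops.
k values: 0, 1, 1, 1, 2, 2, 2, 3; the maximum is 3.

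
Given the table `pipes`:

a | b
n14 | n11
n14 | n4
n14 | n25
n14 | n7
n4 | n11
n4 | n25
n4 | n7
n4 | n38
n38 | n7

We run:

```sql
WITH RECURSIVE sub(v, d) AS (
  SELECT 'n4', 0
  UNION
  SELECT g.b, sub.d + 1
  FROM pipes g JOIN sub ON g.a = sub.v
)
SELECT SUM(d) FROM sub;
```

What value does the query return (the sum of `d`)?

6

Base: (n4, d=0).
Iteration 1: edges from {n4} -> (n11, d=1), (n25, d=1), (n38, d=1), (n7, d=1).
Iteration 2: edges from {n11,n25,n38,n7} -> (n7, d=2).
Iteration 3: no outgoing edges from {n7}; recursion stops.
SUM(d) = 0 + 1 + 1 + 1 + 1 + 2 = 6.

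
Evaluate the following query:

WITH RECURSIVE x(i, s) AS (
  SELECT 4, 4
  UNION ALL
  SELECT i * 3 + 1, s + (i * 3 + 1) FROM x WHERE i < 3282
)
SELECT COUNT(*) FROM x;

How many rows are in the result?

Base: i=4, s=4.
Iteration 1: 4 < 3282 holds -> i = 4 * 3 + 1 = 13, s = 4 + 13 = 17.
Iteration 2: 13 < 3282 holds -> i = 13 * 3 + 1 = 40, s = 17 + 40 = 57.
Iteration 3: 40 < 3282 holds -> i = 40 * 3 + 1 = 121, s = 57 + 121 = 178.
Iteration 4: 121 < 3282 holds -> i = 121 * 3 + 1 = 364, s = 178 + 364 = 542.
Iteration 5: 364 < 3282 holds -> i = 364 * 3 + 1 = 1093, s = 542 + 1093 = 1635.
Iteration 6: 1093 < 3282 holds -> i = 1093 * 3 + 1 = 3280, s = 1635 + 3280 = 4915.
Iteration 7: 3280 < 3282 holds -> i = 3280 * 3 + 1 = 9841, s = 4915 + 9841 = 14756.
Iteration 8: 9841 < 3282 fails; recursion stops.
Total rows emitted: 8.

8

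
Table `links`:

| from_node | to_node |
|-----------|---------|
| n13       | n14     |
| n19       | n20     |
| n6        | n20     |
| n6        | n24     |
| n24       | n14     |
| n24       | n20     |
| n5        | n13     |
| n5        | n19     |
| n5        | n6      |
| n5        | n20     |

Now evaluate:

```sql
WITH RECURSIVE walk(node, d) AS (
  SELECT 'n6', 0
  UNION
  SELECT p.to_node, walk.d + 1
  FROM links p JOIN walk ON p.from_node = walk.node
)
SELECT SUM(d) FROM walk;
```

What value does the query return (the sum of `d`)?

6

Base: (n6, d=0).
Iteration 1: edges from {n6} -> (n20, d=1), (n24, d=1).
Iteration 2: edges from {n20,n24} -> (n14, d=2), (n20, d=2).
Iteration 3: no outgoing edges from {n14,n20}; recursion stops.
SUM(d) = 0 + 1 + 1 + 2 + 2 = 6.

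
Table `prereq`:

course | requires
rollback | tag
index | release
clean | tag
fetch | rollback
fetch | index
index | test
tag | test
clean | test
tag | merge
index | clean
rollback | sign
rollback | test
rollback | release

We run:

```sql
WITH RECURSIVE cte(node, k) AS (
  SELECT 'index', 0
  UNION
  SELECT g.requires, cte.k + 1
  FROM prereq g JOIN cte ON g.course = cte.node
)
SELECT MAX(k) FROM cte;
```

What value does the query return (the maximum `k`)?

Base: (index, k=0).
Iteration 1: edges from {index} -> (clean, k=1), (release, k=1), (test, k=1).
Iteration 2: edges from {clean,release,test} -> (tag, k=2), (test, k=2).
Iteration 3: edges from {tag,test} -> (merge, k=3), (test, k=3).
Iteration 4: no outgoing edges from {merge,test}; recursion stops.
k values: 0, 1, 1, 1, 2, 2, 3, 3; the maximum is 3.

3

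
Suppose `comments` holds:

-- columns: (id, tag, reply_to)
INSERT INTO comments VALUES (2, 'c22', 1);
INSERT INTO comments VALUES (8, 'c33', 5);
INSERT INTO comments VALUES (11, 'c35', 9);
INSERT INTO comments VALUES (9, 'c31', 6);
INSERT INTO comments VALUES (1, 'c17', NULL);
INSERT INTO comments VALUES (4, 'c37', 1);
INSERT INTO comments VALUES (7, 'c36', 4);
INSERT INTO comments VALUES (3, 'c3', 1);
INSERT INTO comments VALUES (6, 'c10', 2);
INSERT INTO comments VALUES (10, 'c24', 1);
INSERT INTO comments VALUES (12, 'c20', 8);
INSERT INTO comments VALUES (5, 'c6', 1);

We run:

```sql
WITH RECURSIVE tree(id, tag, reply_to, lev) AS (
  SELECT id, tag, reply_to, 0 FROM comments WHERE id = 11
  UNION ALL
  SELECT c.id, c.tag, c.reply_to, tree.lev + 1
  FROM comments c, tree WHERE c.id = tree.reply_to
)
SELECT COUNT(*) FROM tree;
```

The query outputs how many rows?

5

Base: id=11 (c35), reply_to=9, lev 0.
Iteration 1: join on id=9 -> c31 (id 9, reply_to=6, lev 1).
Iteration 2: join on id=6 -> c10 (id 6, reply_to=2, lev 2).
Iteration 3: join on id=2 -> c22 (id 2, reply_to=1, lev 3).
Iteration 4: join on id=1 -> c17 (id 1, reply_to=NULL, lev 4).
Iteration 5: reply_to is NULL; no match; recursion stops.
Total rows emitted: 5.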